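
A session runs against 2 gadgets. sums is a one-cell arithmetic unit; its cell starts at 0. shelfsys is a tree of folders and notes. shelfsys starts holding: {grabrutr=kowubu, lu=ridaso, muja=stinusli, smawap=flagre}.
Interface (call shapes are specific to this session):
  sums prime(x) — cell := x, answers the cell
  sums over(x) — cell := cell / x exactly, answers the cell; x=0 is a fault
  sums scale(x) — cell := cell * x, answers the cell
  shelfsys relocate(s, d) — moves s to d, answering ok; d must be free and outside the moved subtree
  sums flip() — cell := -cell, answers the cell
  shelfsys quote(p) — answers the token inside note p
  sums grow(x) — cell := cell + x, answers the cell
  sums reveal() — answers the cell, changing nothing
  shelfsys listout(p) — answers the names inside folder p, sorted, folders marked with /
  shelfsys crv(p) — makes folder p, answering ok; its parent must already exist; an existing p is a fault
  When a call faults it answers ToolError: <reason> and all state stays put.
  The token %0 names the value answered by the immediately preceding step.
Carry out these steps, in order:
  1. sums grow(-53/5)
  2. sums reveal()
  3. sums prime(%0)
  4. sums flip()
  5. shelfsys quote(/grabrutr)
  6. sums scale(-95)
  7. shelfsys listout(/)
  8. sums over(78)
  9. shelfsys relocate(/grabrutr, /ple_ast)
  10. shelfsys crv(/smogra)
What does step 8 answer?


I invoke sums grow on x='-53/5', → -53/5.
I try sums reveal, and observe -53/5.
Then sums prime on x='%0', giving -53/5.
Then sums flip, and see 53/5.
I call shelfsys quote on p='/grabrutr': kowubu.
Invoking sums scale on x='-95', — result: -1007.
Invoking shelfsys listout on p='/', giving [grabrutr, lu, muja, smawap].
I use sums over on x='78', giving -1007/78.
Calling shelfsys relocate on s='/grabrutr', d='/ple_ast', — result: ok.
Calling shelfsys crv on p='/smogra', → ok.

Answer: -1007/78


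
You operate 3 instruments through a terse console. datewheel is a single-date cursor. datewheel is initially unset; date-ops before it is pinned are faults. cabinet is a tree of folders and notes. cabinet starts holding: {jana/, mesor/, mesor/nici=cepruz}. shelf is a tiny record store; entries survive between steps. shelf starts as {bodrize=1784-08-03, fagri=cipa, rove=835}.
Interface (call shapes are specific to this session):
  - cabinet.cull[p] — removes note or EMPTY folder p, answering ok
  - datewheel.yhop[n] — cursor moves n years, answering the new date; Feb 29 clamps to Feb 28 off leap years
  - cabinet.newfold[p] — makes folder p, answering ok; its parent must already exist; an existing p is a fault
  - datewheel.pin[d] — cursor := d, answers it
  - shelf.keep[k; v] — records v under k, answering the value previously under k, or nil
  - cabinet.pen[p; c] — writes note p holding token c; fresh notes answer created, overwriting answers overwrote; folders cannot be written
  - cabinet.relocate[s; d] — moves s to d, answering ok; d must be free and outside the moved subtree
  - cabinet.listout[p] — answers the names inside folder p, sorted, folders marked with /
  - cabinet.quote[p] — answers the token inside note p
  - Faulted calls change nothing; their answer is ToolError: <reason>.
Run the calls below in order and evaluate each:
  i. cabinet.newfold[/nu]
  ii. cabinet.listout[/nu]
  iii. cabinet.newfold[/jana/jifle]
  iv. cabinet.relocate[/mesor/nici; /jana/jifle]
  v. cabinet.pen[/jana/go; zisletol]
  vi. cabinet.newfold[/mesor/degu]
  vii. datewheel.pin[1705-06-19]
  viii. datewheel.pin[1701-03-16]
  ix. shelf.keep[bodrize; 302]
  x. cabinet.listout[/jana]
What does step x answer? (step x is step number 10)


! newfold(p='/nu') == ok
! listout(p='/nu') == []
! newfold(p='/jana/jifle') == ok
! relocate(s='/mesor/nici', d='/jana/jifle') == ToolError: exists
! pen(p='/jana/go', c='zisletol') == created
! newfold(p='/mesor/degu') == ok
! pin(d='1705-06-19') == 1705-06-19
! pin(d='1701-03-16') == 1701-03-16
! keep(k='bodrize', v='302') == 1784-08-03
! listout(p='/jana') == [go, jifle/]

Answer: [go, jifle/]


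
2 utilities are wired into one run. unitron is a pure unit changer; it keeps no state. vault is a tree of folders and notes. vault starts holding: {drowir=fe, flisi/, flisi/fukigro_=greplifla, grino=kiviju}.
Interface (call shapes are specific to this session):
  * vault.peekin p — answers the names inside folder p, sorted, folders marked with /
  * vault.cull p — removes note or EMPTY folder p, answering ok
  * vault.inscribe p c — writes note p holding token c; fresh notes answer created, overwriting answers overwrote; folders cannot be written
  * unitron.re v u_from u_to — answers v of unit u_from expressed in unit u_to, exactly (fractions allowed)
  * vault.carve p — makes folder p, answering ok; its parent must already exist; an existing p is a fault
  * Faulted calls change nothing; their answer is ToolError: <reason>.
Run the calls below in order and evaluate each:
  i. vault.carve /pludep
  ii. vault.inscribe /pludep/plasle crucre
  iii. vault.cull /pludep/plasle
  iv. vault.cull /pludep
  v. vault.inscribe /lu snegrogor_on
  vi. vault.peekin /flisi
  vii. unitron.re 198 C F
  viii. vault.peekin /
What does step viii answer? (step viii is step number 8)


Next I call vault.carve with p→/pludep, and get ok.
Calling vault.inscribe with p→/pludep/plasle, c→crucre, → created.
Calling vault.cull with p→/pludep/plasle, giving ok.
I use vault.cull with p→/pludep, which returns ok.
I use vault.inscribe with p→/lu, c→snegrogor_on, which returns created.
Using vault.peekin with p→/flisi, and get [fukigro_].
I run unitron.re with v→198, u_from→C, u_to→F, and get 1942/5.
Then vault.peekin with p→/, which returns [drowir, flisi/, grino, lu].

Answer: [drowir, flisi/, grino, lu]


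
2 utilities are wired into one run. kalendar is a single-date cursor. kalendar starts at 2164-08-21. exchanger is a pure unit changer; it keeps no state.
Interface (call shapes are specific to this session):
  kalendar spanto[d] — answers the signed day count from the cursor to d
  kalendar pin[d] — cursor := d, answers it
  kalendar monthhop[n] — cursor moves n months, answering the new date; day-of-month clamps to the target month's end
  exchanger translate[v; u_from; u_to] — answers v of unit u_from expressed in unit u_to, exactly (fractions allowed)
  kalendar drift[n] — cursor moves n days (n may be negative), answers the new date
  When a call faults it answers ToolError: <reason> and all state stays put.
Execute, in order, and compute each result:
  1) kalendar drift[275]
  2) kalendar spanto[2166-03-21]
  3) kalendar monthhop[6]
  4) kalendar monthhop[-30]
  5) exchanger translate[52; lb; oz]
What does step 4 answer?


% kalendar drift n→275
= 2165-05-23
% kalendar spanto d→2166-03-21
= 302
% kalendar monthhop n→6
= 2165-11-23
% kalendar monthhop n→-30
= 2163-05-23
% exchanger translate v→52 u_from→lb u_to→oz
= 832

Answer: 2163-05-23


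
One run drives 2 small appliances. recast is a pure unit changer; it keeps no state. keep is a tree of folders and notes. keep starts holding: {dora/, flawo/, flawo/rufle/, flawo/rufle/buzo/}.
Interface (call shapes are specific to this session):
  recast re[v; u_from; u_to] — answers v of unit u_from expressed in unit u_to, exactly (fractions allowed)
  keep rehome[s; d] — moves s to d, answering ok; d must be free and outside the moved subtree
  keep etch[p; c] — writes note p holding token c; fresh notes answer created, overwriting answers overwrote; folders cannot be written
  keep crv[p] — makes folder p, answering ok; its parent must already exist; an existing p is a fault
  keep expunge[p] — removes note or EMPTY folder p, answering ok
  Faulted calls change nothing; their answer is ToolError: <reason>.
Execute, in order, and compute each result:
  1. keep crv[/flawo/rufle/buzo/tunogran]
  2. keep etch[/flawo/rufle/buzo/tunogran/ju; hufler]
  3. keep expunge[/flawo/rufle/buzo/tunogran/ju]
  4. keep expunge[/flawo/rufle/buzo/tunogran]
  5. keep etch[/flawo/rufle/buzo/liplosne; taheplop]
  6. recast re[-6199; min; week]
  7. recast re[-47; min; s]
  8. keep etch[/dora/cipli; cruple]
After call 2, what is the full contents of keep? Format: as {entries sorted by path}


> keep crv p=/flawo/rufle/buzo/tunogran
  ok
> keep etch p=/flawo/rufle/buzo/tunogran/ju c=hufler
  created
> keep expunge p=/flawo/rufle/buzo/tunogran/ju
  ok
> keep expunge p=/flawo/rufle/buzo/tunogran
  ok
> keep etch p=/flawo/rufle/buzo/liplosne c=taheplop
  created
> recast re v=-6199 u_from=min u_to=week
  -6199/10080
> recast re v=-47 u_from=min u_to=s
  -2820
> keep etch p=/dora/cipli c=cruple
  created

Answer: {dora/, flawo/, flawo/rufle/, flawo/rufle/buzo/, flawo/rufle/buzo/tunogran/, flawo/rufle/buzo/tunogran/ju=hufler}


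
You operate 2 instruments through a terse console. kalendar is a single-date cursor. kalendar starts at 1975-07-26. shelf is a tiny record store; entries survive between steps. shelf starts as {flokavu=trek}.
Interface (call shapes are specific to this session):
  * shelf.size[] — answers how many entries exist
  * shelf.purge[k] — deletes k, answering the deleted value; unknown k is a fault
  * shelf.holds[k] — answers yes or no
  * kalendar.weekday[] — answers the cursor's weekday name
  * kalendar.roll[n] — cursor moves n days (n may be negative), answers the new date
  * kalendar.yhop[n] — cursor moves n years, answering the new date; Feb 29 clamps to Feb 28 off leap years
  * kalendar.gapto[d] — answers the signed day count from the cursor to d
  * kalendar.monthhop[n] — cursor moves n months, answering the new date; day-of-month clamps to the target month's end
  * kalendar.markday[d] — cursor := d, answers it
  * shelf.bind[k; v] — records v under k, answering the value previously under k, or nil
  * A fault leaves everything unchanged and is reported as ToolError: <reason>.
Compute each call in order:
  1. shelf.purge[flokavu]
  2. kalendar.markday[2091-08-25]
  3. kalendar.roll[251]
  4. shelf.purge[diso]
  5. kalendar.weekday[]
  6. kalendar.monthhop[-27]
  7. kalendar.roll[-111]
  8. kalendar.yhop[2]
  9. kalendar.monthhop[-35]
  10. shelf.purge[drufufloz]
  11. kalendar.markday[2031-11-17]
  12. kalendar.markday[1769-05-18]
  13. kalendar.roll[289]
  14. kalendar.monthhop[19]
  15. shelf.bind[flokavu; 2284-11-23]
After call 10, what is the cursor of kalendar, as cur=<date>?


Answer: cur=2088-11-14

Derivation:
>>> shelf.purge k→flokavu
:: trek
>>> kalendar.markday d→2091-08-25
:: 2091-08-25
>>> kalendar.roll n→251
:: 2092-05-02
>>> shelf.purge k→diso
:: ToolError: no such key diso
>>> kalendar.weekday
:: Friday
>>> kalendar.monthhop n→-27
:: 2090-02-02
>>> kalendar.roll n→-111
:: 2089-10-14
>>> kalendar.yhop n→2
:: 2091-10-14
>>> kalendar.monthhop n→-35
:: 2088-11-14
>>> shelf.purge k→drufufloz
:: ToolError: no such key drufufloz
>>> kalendar.markday d→2031-11-17
:: 2031-11-17
>>> kalendar.markday d→1769-05-18
:: 1769-05-18
>>> kalendar.roll n→289
:: 1770-03-03
>>> kalendar.monthhop n→19
:: 1771-10-03
>>> shelf.bind k→flokavu v→2284-11-23
:: nil


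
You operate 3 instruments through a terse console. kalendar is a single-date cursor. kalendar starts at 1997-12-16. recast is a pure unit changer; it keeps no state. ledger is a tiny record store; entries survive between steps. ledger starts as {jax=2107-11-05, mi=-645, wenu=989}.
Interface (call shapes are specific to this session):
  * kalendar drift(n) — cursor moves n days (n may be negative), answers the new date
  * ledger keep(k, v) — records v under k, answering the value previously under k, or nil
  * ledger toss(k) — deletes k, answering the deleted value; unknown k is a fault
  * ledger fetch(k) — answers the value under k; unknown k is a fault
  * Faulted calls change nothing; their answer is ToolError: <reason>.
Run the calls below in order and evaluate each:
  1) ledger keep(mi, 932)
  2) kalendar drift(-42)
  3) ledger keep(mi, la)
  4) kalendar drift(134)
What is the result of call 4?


Act: ledger keep[k='mi'; v='932']
Obs: -645
Act: kalendar drift[n='-42']
Obs: 1997-11-04
Act: ledger keep[k='mi'; v='la']
Obs: 932
Act: kalendar drift[n='134']
Obs: 1998-03-18

Answer: 1998-03-18


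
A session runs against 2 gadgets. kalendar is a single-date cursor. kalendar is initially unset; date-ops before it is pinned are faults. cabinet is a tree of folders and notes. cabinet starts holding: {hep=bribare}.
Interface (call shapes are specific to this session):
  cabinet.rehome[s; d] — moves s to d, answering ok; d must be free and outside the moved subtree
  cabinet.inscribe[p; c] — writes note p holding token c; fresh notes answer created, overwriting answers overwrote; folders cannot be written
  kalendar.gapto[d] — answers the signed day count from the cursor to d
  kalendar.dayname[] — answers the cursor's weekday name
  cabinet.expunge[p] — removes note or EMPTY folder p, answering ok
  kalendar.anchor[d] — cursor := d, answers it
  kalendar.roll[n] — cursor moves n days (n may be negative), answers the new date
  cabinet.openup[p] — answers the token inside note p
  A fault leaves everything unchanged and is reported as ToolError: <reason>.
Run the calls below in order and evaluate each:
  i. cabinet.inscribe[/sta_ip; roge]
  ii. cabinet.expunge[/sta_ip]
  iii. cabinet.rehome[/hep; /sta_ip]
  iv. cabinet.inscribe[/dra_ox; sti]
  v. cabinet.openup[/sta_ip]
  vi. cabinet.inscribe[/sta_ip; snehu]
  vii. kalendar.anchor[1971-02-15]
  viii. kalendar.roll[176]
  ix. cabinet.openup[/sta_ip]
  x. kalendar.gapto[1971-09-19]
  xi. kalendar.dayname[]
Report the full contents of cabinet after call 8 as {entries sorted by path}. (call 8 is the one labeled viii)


Answer: {dra_ox=sti, sta_ip=snehu}

Derivation:
Do: cabinet.inscribe[/sta_ip; roge]
See: created
Do: cabinet.expunge[/sta_ip]
See: ok
Do: cabinet.rehome[/hep; /sta_ip]
See: ok
Do: cabinet.inscribe[/dra_ox; sti]
See: created
Do: cabinet.openup[/sta_ip]
See: bribare
Do: cabinet.inscribe[/sta_ip; snehu]
See: overwrote
Do: kalendar.anchor[1971-02-15]
See: 1971-02-15
Do: kalendar.roll[176]
See: 1971-08-10
Do: cabinet.openup[/sta_ip]
See: snehu
Do: kalendar.gapto[1971-09-19]
See: 40
Do: kalendar.dayname[]
See: Tuesday


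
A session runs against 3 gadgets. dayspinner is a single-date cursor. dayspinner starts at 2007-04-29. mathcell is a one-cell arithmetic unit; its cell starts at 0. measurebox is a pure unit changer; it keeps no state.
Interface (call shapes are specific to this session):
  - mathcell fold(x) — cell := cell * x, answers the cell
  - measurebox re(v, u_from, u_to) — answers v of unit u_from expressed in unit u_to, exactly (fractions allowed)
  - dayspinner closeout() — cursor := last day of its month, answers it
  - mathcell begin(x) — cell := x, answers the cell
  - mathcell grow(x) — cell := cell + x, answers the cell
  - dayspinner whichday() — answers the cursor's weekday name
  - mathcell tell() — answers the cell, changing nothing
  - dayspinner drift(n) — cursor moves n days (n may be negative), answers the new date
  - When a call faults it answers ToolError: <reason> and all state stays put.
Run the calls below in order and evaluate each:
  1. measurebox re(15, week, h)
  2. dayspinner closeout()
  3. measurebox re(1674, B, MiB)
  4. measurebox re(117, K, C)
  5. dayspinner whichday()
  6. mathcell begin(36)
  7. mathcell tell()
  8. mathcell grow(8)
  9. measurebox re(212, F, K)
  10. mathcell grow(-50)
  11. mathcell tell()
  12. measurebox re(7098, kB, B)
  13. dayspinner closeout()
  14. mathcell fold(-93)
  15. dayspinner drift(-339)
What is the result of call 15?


Answer: 2006-05-26

Derivation:
I try measurebox re passing v=15, u_from=week, u_to=h, → 2520.
I call dayspinner closeout(): 2007-04-30.
I call measurebox re passing v=1674, u_from=B, u_to=MiB, → 837/524288.
I try measurebox re passing v=117, u_from=K, u_to=C, and see -3123/20.
I call dayspinner whichday(), which returns Monday.
Next I call mathcell begin passing x=36, which returns 36.
Next I call mathcell tell, giving 36.
I use mathcell grow passing x=8: 44.
Next I call measurebox re passing v=212, u_from=F, u_to=K: 7463/20.
Calling mathcell grow passing x=-50, and observe -6.
I invoke mathcell tell(), — result: -6.
Then measurebox re passing v=7098, u_from=kB, u_to=B, and observe 7098000.
Invoking dayspinner closeout: 2007-04-30.
Now I run mathcell fold passing x=-93, which returns 558.
I try dayspinner drift passing n=-339: 2006-05-26.


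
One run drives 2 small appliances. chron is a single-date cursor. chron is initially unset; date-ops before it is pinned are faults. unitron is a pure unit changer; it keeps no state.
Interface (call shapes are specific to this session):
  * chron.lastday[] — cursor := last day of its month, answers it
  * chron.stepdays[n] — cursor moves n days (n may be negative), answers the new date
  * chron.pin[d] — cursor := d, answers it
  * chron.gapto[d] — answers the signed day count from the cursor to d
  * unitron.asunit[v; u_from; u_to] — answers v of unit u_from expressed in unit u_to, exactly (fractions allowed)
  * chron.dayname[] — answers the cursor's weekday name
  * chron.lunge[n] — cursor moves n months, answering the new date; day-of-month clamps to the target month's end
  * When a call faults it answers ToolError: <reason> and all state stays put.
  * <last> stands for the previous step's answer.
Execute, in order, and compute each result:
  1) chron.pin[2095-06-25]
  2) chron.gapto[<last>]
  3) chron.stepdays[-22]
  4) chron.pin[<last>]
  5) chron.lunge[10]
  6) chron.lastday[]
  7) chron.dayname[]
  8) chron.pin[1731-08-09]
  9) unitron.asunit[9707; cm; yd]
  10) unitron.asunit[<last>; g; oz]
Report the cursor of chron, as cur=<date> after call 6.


Answer: cur=2096-04-30

Derivation:
-- chron.pin(d→2095-06-25) -> 2095-06-25
-- chron.gapto(d→<last>) -> 0
-- chron.stepdays(n→-22) -> 2095-06-03
-- chron.pin(d→<last>) -> 2095-06-03
-- chron.lunge(n→10) -> 2096-04-03
-- chron.lastday() -> 2096-04-30
-- chron.dayname() -> Monday
-- chron.pin(d→1731-08-09) -> 1731-08-09
-- unitron.asunit(v→9707, u_from→cm, u_to→yd) -> 242675/2286
-- unitron.asunit(v→<last>, u_from→g, u_to→oz) -> 194140000000/51845607891


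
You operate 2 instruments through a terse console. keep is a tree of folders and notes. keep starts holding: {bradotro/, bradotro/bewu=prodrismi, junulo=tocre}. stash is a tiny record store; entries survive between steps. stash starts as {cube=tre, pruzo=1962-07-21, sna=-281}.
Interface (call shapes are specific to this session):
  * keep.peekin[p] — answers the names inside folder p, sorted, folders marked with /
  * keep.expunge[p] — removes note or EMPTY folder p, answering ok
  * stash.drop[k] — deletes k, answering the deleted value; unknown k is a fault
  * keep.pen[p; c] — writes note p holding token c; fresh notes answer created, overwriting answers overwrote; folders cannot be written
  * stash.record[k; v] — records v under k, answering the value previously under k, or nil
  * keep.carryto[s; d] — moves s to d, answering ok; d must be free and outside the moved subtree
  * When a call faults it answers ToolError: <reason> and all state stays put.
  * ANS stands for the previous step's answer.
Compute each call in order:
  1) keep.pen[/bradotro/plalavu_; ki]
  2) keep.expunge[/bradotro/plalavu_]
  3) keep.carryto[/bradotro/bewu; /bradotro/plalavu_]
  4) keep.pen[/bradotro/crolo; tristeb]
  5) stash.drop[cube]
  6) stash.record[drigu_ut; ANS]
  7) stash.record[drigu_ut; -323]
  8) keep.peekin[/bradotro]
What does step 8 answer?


==> pen(p→/bradotro/plalavu_, c→ki)
<== created
==> expunge(p→/bradotro/plalavu_)
<== ok
==> carryto(s→/bradotro/bewu, d→/bradotro/plalavu_)
<== ok
==> pen(p→/bradotro/crolo, c→tristeb)
<== created
==> drop(k→cube)
<== tre
==> record(k→drigu_ut, v→ANS)
<== nil
==> record(k→drigu_ut, v→-323)
<== tre
==> peekin(p→/bradotro)
<== [crolo, plalavu_]

Answer: [crolo, plalavu_]


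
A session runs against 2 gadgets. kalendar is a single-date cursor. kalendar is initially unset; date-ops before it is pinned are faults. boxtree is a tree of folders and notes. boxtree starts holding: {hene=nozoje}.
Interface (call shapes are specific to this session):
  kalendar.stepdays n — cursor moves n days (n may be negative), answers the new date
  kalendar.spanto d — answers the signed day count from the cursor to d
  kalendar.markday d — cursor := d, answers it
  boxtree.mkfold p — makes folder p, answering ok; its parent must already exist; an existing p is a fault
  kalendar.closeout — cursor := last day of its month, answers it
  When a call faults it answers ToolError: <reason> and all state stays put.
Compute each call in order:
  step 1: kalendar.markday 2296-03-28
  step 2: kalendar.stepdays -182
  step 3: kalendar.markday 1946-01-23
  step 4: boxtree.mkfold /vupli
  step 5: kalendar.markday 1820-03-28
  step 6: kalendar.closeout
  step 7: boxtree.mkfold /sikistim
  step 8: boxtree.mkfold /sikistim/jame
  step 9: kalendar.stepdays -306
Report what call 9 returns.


CALL markday[d='2296-03-28']
RET  2296-03-28
CALL stepdays[n='-182']
RET  2295-09-28
CALL markday[d='1946-01-23']
RET  1946-01-23
CALL mkfold[p='/vupli']
RET  ok
CALL markday[d='1820-03-28']
RET  1820-03-28
CALL closeout[]
RET  1820-03-31
CALL mkfold[p='/sikistim']
RET  ok
CALL mkfold[p='/sikistim/jame']
RET  ok
CALL stepdays[n='-306']
RET  1819-05-30

Answer: 1819-05-30


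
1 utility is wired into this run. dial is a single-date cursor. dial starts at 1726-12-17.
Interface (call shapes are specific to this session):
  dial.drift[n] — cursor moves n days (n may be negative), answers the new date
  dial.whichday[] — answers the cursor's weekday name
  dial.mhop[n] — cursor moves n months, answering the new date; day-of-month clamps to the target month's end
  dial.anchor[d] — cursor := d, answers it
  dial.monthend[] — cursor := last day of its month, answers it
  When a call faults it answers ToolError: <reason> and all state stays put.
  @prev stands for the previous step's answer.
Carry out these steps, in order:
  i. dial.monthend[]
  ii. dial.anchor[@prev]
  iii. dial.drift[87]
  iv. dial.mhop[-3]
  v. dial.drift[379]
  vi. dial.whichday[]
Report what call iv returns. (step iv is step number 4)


Answer: 1726-12-28

Derivation:
CALL dial.monthend[]
RET  1726-12-31
CALL dial.anchor[d=@prev]
RET  1726-12-31
CALL dial.drift[n=87]
RET  1727-03-28
CALL dial.mhop[n=-3]
RET  1726-12-28
CALL dial.drift[n=379]
RET  1728-01-11
CALL dial.whichday[]
RET  Sunday


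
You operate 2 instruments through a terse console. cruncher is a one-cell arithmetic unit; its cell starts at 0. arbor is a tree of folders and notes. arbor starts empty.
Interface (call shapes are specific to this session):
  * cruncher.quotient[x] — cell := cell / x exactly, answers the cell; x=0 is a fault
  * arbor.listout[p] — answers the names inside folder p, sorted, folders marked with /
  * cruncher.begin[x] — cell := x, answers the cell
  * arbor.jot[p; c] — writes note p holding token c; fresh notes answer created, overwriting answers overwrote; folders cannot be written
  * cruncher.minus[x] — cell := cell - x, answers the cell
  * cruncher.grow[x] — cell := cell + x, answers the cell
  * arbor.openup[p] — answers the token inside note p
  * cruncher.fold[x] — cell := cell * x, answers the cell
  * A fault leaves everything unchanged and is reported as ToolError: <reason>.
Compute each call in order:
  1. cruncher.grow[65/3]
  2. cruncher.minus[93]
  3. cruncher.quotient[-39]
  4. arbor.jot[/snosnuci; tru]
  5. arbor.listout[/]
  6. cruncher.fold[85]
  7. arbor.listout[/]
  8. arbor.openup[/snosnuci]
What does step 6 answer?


Answer: 18190/117

Derivation:
→ cruncher.grow(x: 65/3)
← 65/3
→ cruncher.minus(x: 93)
← -214/3
→ cruncher.quotient(x: -39)
← 214/117
→ arbor.jot(p: /snosnuci, c: tru)
← created
→ arbor.listout(p: /)
← [snosnuci]
→ cruncher.fold(x: 85)
← 18190/117
→ arbor.listout(p: /)
← [snosnuci]
→ arbor.openup(p: /snosnuci)
← tru


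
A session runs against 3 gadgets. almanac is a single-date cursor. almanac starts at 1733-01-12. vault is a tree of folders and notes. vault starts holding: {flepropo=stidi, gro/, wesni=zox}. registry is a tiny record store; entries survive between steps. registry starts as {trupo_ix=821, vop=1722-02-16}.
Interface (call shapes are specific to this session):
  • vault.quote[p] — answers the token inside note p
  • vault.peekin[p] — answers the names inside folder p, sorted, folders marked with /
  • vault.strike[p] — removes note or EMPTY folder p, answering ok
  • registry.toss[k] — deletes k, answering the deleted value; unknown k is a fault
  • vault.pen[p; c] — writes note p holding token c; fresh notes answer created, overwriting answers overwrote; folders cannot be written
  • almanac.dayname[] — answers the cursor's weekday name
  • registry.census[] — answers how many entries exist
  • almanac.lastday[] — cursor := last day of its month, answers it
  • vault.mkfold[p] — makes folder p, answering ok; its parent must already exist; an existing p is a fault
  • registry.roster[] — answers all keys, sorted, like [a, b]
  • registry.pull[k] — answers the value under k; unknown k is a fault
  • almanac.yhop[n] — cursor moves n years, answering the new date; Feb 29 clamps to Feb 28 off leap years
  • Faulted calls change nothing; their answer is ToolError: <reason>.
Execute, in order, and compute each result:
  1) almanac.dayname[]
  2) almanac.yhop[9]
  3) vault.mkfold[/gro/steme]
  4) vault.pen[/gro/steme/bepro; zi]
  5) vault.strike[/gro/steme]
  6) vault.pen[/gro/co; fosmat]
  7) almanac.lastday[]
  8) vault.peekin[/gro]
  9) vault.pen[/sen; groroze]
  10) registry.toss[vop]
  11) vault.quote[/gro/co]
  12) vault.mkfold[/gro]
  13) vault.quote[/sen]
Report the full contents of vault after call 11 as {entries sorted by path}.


Do: almanac.dayname[]
See: Monday
Do: almanac.yhop[n='9']
See: 1742-01-12
Do: vault.mkfold[p='/gro/steme']
See: ok
Do: vault.pen[p='/gro/steme/bepro'; c='zi']
See: created
Do: vault.strike[p='/gro/steme']
See: ToolError: not empty
Do: vault.pen[p='/gro/co'; c='fosmat']
See: created
Do: almanac.lastday[]
See: 1742-01-31
Do: vault.peekin[p='/gro']
See: [co, steme/]
Do: vault.pen[p='/sen'; c='groroze']
See: created
Do: registry.toss[k='vop']
See: 1722-02-16
Do: vault.quote[p='/gro/co']
See: fosmat
Do: vault.mkfold[p='/gro']
See: ToolError: exists
Do: vault.quote[p='/sen']
See: groroze

Answer: {flepropo=stidi, gro/, gro/co=fosmat, gro/steme/, gro/steme/bepro=zi, sen=groroze, wesni=zox}


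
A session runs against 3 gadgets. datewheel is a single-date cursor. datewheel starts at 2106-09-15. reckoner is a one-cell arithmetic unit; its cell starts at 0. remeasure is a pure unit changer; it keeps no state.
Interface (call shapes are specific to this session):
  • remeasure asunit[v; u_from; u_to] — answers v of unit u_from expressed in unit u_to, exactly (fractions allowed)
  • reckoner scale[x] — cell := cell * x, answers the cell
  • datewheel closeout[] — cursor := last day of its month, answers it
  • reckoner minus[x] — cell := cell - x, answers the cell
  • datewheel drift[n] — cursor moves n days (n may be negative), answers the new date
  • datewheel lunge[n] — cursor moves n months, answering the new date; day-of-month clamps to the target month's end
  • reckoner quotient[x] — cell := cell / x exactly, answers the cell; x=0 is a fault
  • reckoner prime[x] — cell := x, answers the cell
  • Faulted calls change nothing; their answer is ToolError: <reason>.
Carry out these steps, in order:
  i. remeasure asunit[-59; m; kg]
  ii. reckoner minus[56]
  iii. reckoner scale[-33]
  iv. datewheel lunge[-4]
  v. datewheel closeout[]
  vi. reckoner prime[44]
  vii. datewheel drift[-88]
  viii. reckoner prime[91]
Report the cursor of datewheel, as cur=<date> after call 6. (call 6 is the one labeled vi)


I use remeasure asunit on v='-59', u_from='m', u_to='kg': ToolError: incompatible units.
Then reckoner minus on x='56', and see -56.
Now I run reckoner scale on x='-33', which returns 1848.
I try datewheel lunge on n='-4', → 2106-05-15.
I try datewheel closeout(): 2106-05-31.
I call reckoner prime on x='44', yielding 44.
Invoking datewheel drift on n='-88', which returns 2106-03-04.
I run reckoner prime on x='91', → 91.

Answer: cur=2106-05-31


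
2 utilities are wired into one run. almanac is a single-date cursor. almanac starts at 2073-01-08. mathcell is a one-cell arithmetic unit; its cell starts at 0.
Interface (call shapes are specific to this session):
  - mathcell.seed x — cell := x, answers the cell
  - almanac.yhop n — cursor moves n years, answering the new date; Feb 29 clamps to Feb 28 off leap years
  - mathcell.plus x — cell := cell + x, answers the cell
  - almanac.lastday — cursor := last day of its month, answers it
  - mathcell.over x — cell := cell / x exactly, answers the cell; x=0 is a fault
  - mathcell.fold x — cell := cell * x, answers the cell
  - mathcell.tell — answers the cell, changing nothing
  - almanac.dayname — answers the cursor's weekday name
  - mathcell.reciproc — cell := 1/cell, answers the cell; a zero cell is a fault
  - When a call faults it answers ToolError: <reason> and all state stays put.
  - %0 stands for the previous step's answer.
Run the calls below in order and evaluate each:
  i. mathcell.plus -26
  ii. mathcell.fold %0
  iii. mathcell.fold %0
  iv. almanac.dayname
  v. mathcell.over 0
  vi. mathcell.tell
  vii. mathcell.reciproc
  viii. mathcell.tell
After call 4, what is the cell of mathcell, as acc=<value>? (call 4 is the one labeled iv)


;; mathcell.plus(x→-26) : -26
;; mathcell.fold(x→%0) : 676
;; mathcell.fold(x→%0) : 456976
;; almanac.dayname() : Sunday
;; mathcell.over(x→0) : ToolError: division by zero
;; mathcell.tell() : 456976
;; mathcell.reciproc() : 1/456976
;; mathcell.tell() : 1/456976

Answer: acc=456976


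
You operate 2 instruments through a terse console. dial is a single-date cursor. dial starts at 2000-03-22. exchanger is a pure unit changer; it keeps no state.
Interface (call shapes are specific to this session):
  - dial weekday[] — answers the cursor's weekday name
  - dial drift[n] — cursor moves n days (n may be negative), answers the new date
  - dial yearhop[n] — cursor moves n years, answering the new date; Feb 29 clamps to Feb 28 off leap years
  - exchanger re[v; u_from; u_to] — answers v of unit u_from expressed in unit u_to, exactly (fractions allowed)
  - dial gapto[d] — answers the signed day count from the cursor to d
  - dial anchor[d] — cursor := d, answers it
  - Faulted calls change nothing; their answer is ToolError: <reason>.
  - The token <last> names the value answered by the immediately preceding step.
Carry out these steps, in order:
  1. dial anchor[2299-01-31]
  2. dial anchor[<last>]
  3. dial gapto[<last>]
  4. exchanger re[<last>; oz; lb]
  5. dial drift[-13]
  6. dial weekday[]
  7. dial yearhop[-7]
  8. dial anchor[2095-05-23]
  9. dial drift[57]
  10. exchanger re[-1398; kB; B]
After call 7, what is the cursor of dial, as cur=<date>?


Answer: cur=2292-01-18

Derivation:
// dial anchor(d→2299-01-31) => 2299-01-31
// dial anchor(d→<last>) => 2299-01-31
// dial gapto(d→<last>) => 0
// exchanger re(v→<last>, u_from→oz, u_to→lb) => 0
// dial drift(n→-13) => 2299-01-18
// dial weekday() => Wednesday
// dial yearhop(n→-7) => 2292-01-18
// dial anchor(d→2095-05-23) => 2095-05-23
// dial drift(n→57) => 2095-07-19
// exchanger re(v→-1398, u_from→kB, u_to→B) => -1398000


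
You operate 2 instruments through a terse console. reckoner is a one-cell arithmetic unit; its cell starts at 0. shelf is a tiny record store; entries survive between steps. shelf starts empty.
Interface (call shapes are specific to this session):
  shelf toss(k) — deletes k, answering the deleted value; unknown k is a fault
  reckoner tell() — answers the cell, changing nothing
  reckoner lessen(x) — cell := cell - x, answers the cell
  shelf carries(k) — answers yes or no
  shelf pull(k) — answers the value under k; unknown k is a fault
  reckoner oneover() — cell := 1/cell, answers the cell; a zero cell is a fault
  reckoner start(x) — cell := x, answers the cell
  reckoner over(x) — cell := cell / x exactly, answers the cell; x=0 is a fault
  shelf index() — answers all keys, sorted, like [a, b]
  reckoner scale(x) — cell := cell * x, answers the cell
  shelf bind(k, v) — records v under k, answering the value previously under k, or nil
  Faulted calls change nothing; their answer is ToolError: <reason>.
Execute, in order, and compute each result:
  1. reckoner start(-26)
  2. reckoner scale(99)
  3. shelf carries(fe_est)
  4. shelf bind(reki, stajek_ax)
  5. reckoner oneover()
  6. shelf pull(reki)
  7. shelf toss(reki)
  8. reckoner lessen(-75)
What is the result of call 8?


Answer: 193049/2574

Derivation:
CALL reckoner start[x='-26']
RET  -26
CALL reckoner scale[x='99']
RET  -2574
CALL shelf carries[k='fe_est']
RET  no
CALL shelf bind[k='reki'; v='stajek_ax']
RET  nil
CALL reckoner oneover[]
RET  -1/2574
CALL shelf pull[k='reki']
RET  stajek_ax
CALL shelf toss[k='reki']
RET  stajek_ax
CALL reckoner lessen[x='-75']
RET  193049/2574


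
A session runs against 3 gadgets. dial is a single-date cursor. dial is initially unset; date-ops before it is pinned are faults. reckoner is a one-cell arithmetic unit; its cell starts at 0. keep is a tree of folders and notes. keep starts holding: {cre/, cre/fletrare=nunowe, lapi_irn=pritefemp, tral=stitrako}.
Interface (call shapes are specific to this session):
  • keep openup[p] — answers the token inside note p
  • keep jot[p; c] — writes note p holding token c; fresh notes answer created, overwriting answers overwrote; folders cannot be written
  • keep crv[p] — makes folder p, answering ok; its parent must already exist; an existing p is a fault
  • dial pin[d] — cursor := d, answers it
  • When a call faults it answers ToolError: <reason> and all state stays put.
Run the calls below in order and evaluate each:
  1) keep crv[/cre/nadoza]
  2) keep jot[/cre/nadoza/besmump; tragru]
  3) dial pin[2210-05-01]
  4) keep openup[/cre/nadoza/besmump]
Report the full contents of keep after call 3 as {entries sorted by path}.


Answer: {cre/, cre/fletrare=nunowe, cre/nadoza/, cre/nadoza/besmump=tragru, lapi_irn=pritefemp, tral=stitrako}

Derivation:
>> keep crv(p=/cre/nadoza)
<< ok
>> keep jot(p=/cre/nadoza/besmump, c=tragru)
<< created
>> dial pin(d=2210-05-01)
<< 2210-05-01
>> keep openup(p=/cre/nadoza/besmump)
<< tragru


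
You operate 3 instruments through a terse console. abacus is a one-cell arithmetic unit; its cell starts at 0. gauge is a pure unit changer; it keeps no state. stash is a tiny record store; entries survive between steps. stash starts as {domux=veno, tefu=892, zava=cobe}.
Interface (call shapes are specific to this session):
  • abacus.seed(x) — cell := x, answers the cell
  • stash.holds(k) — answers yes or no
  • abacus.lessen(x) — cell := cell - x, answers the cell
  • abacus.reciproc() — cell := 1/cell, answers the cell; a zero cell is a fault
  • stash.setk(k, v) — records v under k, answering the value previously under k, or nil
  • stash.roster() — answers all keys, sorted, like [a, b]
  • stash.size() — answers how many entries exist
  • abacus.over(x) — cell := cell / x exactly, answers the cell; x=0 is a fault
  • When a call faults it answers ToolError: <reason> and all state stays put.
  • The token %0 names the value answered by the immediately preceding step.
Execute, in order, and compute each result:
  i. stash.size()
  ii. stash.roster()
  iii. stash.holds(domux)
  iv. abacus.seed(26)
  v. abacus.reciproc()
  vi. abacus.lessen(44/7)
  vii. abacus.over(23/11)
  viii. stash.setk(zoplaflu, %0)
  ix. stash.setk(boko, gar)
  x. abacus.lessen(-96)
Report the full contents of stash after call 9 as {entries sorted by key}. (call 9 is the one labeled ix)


·→ stash.size()
·← 3
·→ stash.roster()
·← [domux, tefu, zava]
·→ stash.holds(k: domux)
·← yes
·→ abacus.seed(x: 26)
·← 26
·→ abacus.reciproc()
·← 1/26
·→ abacus.lessen(x: 44/7)
·← -1137/182
·→ abacus.over(x: 23/11)
·← -12507/4186
·→ stash.setk(k: zoplaflu, v: %0)
·← nil
·→ stash.setk(k: boko, v: gar)
·← nil
·→ abacus.lessen(x: -96)
·← 389349/4186

Answer: {boko=gar, domux=veno, tefu=892, zava=cobe, zoplaflu=-12507/4186}


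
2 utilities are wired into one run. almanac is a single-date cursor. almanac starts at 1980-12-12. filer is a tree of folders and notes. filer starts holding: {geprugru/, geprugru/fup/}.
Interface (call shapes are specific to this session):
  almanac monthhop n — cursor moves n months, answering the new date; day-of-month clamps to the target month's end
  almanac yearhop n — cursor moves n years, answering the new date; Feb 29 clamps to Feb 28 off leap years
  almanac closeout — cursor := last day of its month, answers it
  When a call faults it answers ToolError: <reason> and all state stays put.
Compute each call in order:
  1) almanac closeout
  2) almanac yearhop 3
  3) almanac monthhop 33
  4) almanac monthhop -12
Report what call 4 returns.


Answer: 1985-09-30

Derivation:
$ almanac closeout
= 1980-12-31
$ almanac yearhop n='3'
= 1983-12-31
$ almanac monthhop n='33'
= 1986-09-30
$ almanac monthhop n='-12'
= 1985-09-30


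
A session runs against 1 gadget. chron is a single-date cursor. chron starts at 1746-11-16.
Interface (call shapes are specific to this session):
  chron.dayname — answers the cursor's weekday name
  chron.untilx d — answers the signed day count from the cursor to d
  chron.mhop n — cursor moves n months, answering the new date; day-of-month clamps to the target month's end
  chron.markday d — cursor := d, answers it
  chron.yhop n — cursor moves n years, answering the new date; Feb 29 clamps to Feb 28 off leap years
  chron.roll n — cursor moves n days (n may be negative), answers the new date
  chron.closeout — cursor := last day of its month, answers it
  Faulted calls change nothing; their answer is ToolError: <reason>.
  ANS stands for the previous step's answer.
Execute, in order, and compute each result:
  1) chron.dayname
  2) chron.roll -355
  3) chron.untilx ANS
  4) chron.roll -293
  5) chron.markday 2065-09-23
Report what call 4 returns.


Answer: 1745-02-06

Derivation:
>> chron.dayname()
<< Wednesday
>> chron.roll(n='-355')
<< 1745-11-26
>> chron.untilx(d='ANS')
<< 0
>> chron.roll(n='-293')
<< 1745-02-06
>> chron.markday(d='2065-09-23')
<< 2065-09-23


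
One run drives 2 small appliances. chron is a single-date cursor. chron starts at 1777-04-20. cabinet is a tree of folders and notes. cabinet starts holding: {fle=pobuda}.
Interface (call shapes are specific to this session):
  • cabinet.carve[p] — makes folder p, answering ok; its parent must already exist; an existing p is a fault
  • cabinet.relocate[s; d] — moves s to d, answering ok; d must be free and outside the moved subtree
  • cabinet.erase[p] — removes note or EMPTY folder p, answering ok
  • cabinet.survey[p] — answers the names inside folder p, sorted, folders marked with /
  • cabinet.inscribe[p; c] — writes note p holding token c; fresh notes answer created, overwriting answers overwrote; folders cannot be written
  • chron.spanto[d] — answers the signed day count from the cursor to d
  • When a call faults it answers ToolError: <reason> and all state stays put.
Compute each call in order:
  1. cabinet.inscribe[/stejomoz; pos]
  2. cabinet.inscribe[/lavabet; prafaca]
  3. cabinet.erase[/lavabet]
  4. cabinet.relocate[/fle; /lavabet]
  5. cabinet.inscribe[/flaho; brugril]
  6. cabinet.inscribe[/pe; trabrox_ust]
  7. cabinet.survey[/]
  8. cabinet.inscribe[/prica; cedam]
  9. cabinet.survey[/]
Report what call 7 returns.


Answer: [flaho, lavabet, pe, stejomoz]

Derivation:
-> cabinet.inscribe(p: /stejomoz, c: pos)
<- created
-> cabinet.inscribe(p: /lavabet, c: prafaca)
<- created
-> cabinet.erase(p: /lavabet)
<- ok
-> cabinet.relocate(s: /fle, d: /lavabet)
<- ok
-> cabinet.inscribe(p: /flaho, c: brugril)
<- created
-> cabinet.inscribe(p: /pe, c: trabrox_ust)
<- created
-> cabinet.survey(p: /)
<- [flaho, lavabet, pe, stejomoz]
-> cabinet.inscribe(p: /prica, c: cedam)
<- created
-> cabinet.survey(p: /)
<- [flaho, lavabet, pe, prica, stejomoz]
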